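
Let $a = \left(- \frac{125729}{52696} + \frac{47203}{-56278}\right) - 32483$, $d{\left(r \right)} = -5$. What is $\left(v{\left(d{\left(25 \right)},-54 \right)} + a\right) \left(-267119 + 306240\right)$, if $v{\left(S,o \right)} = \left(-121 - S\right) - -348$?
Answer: $- \frac{98475742348021421}{78042776} \approx -1.2618 \cdot 10^{9}$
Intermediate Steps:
$v{\left(S,o \right)} = 227 - S$ ($v{\left(S,o \right)} = \left(-121 - S\right) + 348 = 227 - S$)
$a = - \frac{48170987956327}{1482812744}$ ($a = \left(\left(-125729\right) \frac{1}{52696} + 47203 \left(- \frac{1}{56278}\right)\right) - 32483 = \left(- \frac{125729}{52696} - \frac{47203}{56278}\right) - 32483 = - \frac{4781592975}{1482812744} - 32483 = - \frac{48170987956327}{1482812744} \approx -32486.0$)
$\left(v{\left(d{\left(25 \right)},-54 \right)} + a\right) \left(-267119 + 306240\right) = \left(\left(227 - -5\right) - \frac{48170987956327}{1482812744}\right) \left(-267119 + 306240\right) = \left(\left(227 + 5\right) - \frac{48170987956327}{1482812744}\right) 39121 = \left(232 - \frac{48170987956327}{1482812744}\right) 39121 = \left(- \frac{47826975399719}{1482812744}\right) 39121 = - \frac{98475742348021421}{78042776}$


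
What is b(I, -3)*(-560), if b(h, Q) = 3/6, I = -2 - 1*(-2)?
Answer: -280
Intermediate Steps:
I = 0 (I = -2 + 2 = 0)
b(h, Q) = 1/2 (b(h, Q) = 3*(1/6) = 1/2)
b(I, -3)*(-560) = (1/2)*(-560) = -280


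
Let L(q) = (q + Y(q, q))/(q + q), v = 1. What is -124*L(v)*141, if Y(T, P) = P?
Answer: -17484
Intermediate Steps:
L(q) = 1 (L(q) = (q + q)/(q + q) = (2*q)/((2*q)) = (2*q)*(1/(2*q)) = 1)
-124*L(v)*141 = -124*1*141 = -124*141 = -17484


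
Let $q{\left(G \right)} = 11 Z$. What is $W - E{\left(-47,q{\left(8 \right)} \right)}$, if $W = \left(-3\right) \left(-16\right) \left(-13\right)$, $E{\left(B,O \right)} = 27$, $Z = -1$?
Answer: $-651$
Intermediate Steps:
$q{\left(G \right)} = -11$ ($q{\left(G \right)} = 11 \left(-1\right) = -11$)
$W = -624$ ($W = 48 \left(-13\right) = -624$)
$W - E{\left(-47,q{\left(8 \right)} \right)} = -624 - 27 = -651$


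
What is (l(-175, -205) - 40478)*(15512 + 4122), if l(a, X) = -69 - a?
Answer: -792663848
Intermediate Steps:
(l(-175, -205) - 40478)*(15512 + 4122) = ((-69 - 1*(-175)) - 40478)*(15512 + 4122) = ((-69 + 175) - 40478)*19634 = (106 - 40478)*19634 = -40372*19634 = -792663848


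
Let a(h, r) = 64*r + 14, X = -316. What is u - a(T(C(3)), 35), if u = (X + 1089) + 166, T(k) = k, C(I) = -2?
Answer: -1315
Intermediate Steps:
a(h, r) = 14 + 64*r
u = 939 (u = (-316 + 1089) + 166 = 773 + 166 = 939)
u - a(T(C(3)), 35) = 939 - (14 + 64*35) = 939 - (14 + 2240) = 939 - 1*2254 = 939 - 2254 = -1315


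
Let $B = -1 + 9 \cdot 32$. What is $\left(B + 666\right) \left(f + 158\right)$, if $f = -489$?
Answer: $-315443$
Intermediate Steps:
$B = 287$ ($B = -1 + 288 = 287$)
$\left(B + 666\right) \left(f + 158\right) = \left(287 + 666\right) \left(-489 + 158\right) = 953 \left(-331\right) = -315443$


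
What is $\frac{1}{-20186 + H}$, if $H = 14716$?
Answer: $- \frac{1}{5470} \approx -0.00018282$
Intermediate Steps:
$\frac{1}{-20186 + H} = \frac{1}{-20186 + 14716} = \frac{1}{-5470} = - \frac{1}{5470}$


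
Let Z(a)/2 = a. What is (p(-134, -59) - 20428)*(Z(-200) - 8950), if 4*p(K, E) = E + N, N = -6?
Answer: 382307475/2 ≈ 1.9115e+8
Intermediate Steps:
Z(a) = 2*a
p(K, E) = -3/2 + E/4 (p(K, E) = (E - 6)/4 = (-6 + E)/4 = -3/2 + E/4)
(p(-134, -59) - 20428)*(Z(-200) - 8950) = ((-3/2 + (¼)*(-59)) - 20428)*(2*(-200) - 8950) = ((-3/2 - 59/4) - 20428)*(-400 - 8950) = (-65/4 - 20428)*(-9350) = -81777/4*(-9350) = 382307475/2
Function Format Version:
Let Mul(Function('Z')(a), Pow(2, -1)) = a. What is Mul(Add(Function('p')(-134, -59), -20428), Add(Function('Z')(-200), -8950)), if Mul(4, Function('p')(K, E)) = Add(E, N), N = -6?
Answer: Rational(382307475, 2) ≈ 1.9115e+8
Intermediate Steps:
Function('Z')(a) = Mul(2, a)
Function('p')(K, E) = Add(Rational(-3, 2), Mul(Rational(1, 4), E)) (Function('p')(K, E) = Mul(Rational(1, 4), Add(E, -6)) = Mul(Rational(1, 4), Add(-6, E)) = Add(Rational(-3, 2), Mul(Rational(1, 4), E)))
Mul(Add(Function('p')(-134, -59), -20428), Add(Function('Z')(-200), -8950)) = Mul(Add(Add(Rational(-3, 2), Mul(Rational(1, 4), -59)), -20428), Add(Mul(2, -200), -8950)) = Mul(Add(Add(Rational(-3, 2), Rational(-59, 4)), -20428), Add(-400, -8950)) = Mul(Add(Rational(-65, 4), -20428), -9350) = Mul(Rational(-81777, 4), -9350) = Rational(382307475, 2)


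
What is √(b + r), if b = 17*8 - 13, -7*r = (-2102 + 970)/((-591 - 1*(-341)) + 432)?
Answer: √1025921/91 ≈ 11.131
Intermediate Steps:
r = 566/637 (r = -(-2102 + 970)/(7*((-591 - 1*(-341)) + 432)) = -(-1132)/(7*((-591 + 341) + 432)) = -(-1132)/(7*(-250 + 432)) = -(-1132)/(7*182) = -⅐*(-566/91) = 566/637 ≈ 0.88854)
b = 123 (b = 136 - 13 = 123)
√(b + r) = √(123 + 566/637) = √(78917/637) = √1025921/91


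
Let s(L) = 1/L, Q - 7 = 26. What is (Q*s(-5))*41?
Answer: -1353/5 ≈ -270.60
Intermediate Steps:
Q = 33 (Q = 7 + 26 = 33)
s(L) = 1/L
(Q*s(-5))*41 = (33/(-5))*41 = (33*(-⅕))*41 = -33/5*41 = -1353/5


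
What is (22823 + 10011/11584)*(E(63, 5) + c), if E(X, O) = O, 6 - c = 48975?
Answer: -3236418101963/2896 ≈ -1.1175e+9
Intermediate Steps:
c = -48969 (c = 6 - 1*48975 = 6 - 48975 = -48969)
(22823 + 10011/11584)*(E(63, 5) + c) = (22823 + 10011/11584)*(5 - 48969) = (22823 + 10011*(1/11584))*(-48964) = (22823 + 10011/11584)*(-48964) = (264391643/11584)*(-48964) = -3236418101963/2896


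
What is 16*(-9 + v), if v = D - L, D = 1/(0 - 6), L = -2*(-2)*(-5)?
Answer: 520/3 ≈ 173.33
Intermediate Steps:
L = -20 (L = -(-4)*(-5) = -1*20 = -20)
D = -⅙ (D = 1/(-6) = -⅙ ≈ -0.16667)
v = 119/6 (v = -⅙ - 1*(-20) = -⅙ + 20 = 119/6 ≈ 19.833)
16*(-9 + v) = 16*(-9 + 119/6) = 16*(65/6) = 520/3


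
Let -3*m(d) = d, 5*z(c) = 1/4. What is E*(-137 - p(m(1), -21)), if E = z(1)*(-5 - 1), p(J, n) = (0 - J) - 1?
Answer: 409/10 ≈ 40.900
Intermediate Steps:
z(c) = 1/20 (z(c) = (1/5)/4 = (1/5)*(1/4) = 1/20)
m(d) = -d/3
p(J, n) = -1 - J (p(J, n) = -J - 1 = -1 - J)
E = -3/10 (E = (-5 - 1)/20 = (1/20)*(-6) = -3/10 ≈ -0.30000)
E*(-137 - p(m(1), -21)) = -3*(-137 - (-1 - (-1)/3))/10 = -3*(-137 - (-1 - 1*(-1/3)))/10 = -3*(-137 - (-1 + 1/3))/10 = -3*(-137 - 1*(-2/3))/10 = -3*(-137 + 2/3)/10 = -3/10*(-409/3) = 409/10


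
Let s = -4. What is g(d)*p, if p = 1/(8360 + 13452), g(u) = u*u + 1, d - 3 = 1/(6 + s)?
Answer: 53/87248 ≈ 0.00060746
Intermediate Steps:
d = 7/2 (d = 3 + 1/(6 - 4) = 3 + 1/2 = 3 + ½ = 7/2 ≈ 3.5000)
g(u) = 1 + u² (g(u) = u² + 1 = 1 + u²)
p = 1/21812 ≈ 4.5846e-5
g(d)*p = (1 + (7/2)²)*(1/21812) = (1 + 49/4)*(1/21812) = (53/4)*(1/21812) = 53/87248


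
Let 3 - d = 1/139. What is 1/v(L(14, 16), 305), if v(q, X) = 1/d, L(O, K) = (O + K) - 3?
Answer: 416/139 ≈ 2.9928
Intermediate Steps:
L(O, K) = -3 + K + O (L(O, K) = (K + O) - 3 = -3 + K + O)
d = 416/139 (d = 3 - 1/139 = 416/139 ≈ 2.9928)
v(q, X) = 139/416 (v(q, X) = 1/(416/139) = 139/416)
1/v(L(14, 16), 305) = 1/(139/416) = 416/139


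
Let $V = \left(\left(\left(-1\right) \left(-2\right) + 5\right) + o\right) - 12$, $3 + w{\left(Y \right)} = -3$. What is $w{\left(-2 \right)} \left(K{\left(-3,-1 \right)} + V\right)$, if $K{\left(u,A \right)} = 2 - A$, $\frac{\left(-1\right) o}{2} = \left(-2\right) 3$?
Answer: $-60$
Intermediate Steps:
$o = 12$ ($o = - 2 \left(\left(-2\right) 3\right) = \left(-2\right) \left(-6\right) = 12$)
$w{\left(Y \right)} = -6$ ($w{\left(Y \right)} = -3 - 3 = -6$)
$V = 7$ ($V = \left(\left(\left(-1\right) \left(-2\right) + 5\right) + 12\right) - 12 = \left(\left(2 + 5\right) + 12\right) - 12 = \left(7 + 12\right) - 12 = 19 - 12 = 7$)
$w{\left(-2 \right)} \left(K{\left(-3,-1 \right)} + V\right) = - 6 \left(\left(2 - -1\right) + 7\right) = - 6 \left(\left(2 + 1\right) + 7\right) = - 6 \left(3 + 7\right) = \left(-6\right) 10 = -60$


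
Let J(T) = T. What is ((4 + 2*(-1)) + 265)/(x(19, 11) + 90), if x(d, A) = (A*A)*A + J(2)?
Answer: 267/1423 ≈ 0.18763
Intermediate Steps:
x(d, A) = 2 + A**3 (x(d, A) = (A*A)*A + 2 = A**2*A + 2 = A**3 + 2 = 2 + A**3)
((4 + 2*(-1)) + 265)/(x(19, 11) + 90) = ((4 + 2*(-1)) + 265)/((2 + 11**3) + 90) = ((4 - 2) + 265)/((2 + 1331) + 90) = (2 + 265)/(1333 + 90) = 267/1423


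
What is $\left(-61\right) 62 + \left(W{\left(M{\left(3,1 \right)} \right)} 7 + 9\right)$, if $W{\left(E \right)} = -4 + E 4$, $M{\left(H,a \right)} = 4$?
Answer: $-3689$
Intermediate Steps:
$W{\left(E \right)} = -4 + 4 E$
$\left(-61\right) 62 + \left(W{\left(M{\left(3,1 \right)} \right)} 7 + 9\right) = \left(-61\right) 62 + \left(\left(-4 + 4 \cdot 4\right) 7 + 9\right) = -3782 + \left(\left(-4 + 16\right) 7 + 9\right) = -3782 + \left(12 \cdot 7 + 9\right) = -3782 + \left(84 + 9\right) = -3782 + 93 = -3689$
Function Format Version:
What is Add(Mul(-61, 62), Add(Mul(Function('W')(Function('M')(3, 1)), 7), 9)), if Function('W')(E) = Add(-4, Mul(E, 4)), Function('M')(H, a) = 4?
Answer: -3689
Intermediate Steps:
Function('W')(E) = Add(-4, Mul(4, E))
Add(Mul(-61, 62), Add(Mul(Function('W')(Function('M')(3, 1)), 7), 9)) = Add(Mul(-61, 62), Add(Mul(Add(-4, Mul(4, 4)), 7), 9)) = Add(-3782, Add(Mul(Add(-4, 16), 7), 9)) = Add(-3782, Add(Mul(12, 7), 9)) = Add(-3782, Add(84, 9)) = Add(-3782, 93) = -3689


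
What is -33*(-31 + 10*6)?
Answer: -957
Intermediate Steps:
-33*(-31 + 10*6) = -33*(-31 + 60) = -33*29 = -957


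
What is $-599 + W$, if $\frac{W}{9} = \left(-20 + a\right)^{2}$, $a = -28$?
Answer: $20137$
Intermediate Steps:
$W = 20736$ ($W = 9 \left(-20 - 28\right)^{2} = 9 \left(-48\right)^{2} = 9 \cdot 2304 = 20736$)
$-599 + W = -599 + 20736 = 20137$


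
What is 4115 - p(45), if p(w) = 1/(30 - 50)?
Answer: 82301/20 ≈ 4115.0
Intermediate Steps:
p(w) = -1/20 (p(w) = 1/(-20) = -1/20)
4115 - p(45) = 4115 - 1*(-1/20) = 4115 + 1/20 = 82301/20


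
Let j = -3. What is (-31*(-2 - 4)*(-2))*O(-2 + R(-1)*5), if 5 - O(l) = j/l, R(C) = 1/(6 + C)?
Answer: -744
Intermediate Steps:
O(l) = 5 + 3/l (O(l) = 5 - (-3)/l = 5 + 3/l)
(-31*(-2 - 4)*(-2))*O(-2 + R(-1)*5) = (-31*(-2 - 4)*(-2))*(5 + 3/(-2 + 5/(6 - 1))) = (-(-186)*(-2))*(5 + 3/(-2 + 5/5)) = (-31*12)*(5 + 3/(-2 + (⅕)*5)) = -372*(5 + 3/(-2 + 1)) = -372*(5 + 3/(-1)) = -372*(5 + 3*(-1)) = -372*(5 - 3) = -372*2 = -744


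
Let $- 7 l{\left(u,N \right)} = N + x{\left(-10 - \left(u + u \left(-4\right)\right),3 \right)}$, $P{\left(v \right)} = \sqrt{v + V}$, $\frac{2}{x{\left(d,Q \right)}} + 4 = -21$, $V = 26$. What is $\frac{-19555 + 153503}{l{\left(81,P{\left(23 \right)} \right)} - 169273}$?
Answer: $- \frac{5860225}{7405737} \approx -0.79131$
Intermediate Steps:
$x{\left(d,Q \right)} = - \frac{2}{25}$ ($x{\left(d,Q \right)} = \frac{2}{-4 - 21} = \frac{2}{-25} = 2 \left(- \frac{1}{25}\right) = - \frac{2}{25}$)
$P{\left(v \right)} = \sqrt{26 + v}$ ($P{\left(v \right)} = \sqrt{v + 26} = \sqrt{26 + v}$)
$l{\left(u,N \right)} = \frac{2}{175} - \frac{N}{7}$ ($l{\left(u,N \right)} = - \frac{N - \frac{2}{25}}{7} = - \frac{- \frac{2}{25} + N}{7} = \frac{2}{175} - \frac{N}{7}$)
$\frac{-19555 + 153503}{l{\left(81,P{\left(23 \right)} \right)} - 169273} = \frac{-19555 + 153503}{\left(\frac{2}{175} - \frac{\sqrt{26 + 23}}{7}\right) - 169273} = \frac{133948}{\left(\frac{2}{175} - \frac{\sqrt{49}}{7}\right) - 169273} = \frac{133948}{\left(\frac{2}{175} - 1\right) - 169273} = \frac{133948}{- \frac{173}{175} - 169273} = \frac{133948}{- \frac{29622948}{175}} = 133948 \left(- \frac{175}{29622948}\right) = - \frac{5860225}{7405737}$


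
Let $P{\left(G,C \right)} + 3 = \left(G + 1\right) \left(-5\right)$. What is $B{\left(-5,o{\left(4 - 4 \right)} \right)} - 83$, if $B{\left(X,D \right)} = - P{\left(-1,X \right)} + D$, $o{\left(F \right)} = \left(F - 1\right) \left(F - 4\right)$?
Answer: $-76$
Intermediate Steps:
$o{\left(F \right)} = \left(-1 + F\right) \left(-4 + F\right)$
$P{\left(G,C \right)} = -8 - 5 G$ ($P{\left(G,C \right)} = -3 + \left(G + 1\right) \left(-5\right) = -3 + \left(1 + G\right) \left(-5\right) = -3 - \left(5 + 5 G\right) = -8 - 5 G$)
$B{\left(X,D \right)} = 3 + D$ ($B{\left(X,D \right)} = - (-8 - -5) + D = - (-8 + 5) + D = \left(-1\right) \left(-3\right) + D = 3 + D$)
$B{\left(-5,o{\left(4 - 4 \right)} \right)} - 83 = \left(3 + \left(4 + \left(4 - 4\right)^{2} - 5 \left(4 - 4\right)\right)\right) - 83 = \left(3 + \left(4 + 0^{2} - 0\right)\right) - 83 = \left(3 + \left(4 + 0 + 0\right)\right) - 83 = \left(3 + 4\right) - 83 = 7 - 83 = -76$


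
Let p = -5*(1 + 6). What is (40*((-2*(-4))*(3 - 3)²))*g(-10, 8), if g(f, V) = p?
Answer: 0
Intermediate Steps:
p = -35 (p = -5*7 = -35)
g(f, V) = -35
(40*((-2*(-4))*(3 - 3)²))*g(-10, 8) = (40*((-2*(-4))*(3 - 3)²))*(-35) = (40*(8*0²))*(-35) = (40*(8*0))*(-35) = (40*0)*(-35) = 0*(-35) = 0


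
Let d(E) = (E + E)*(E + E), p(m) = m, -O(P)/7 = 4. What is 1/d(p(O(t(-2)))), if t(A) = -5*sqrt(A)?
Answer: 1/3136 ≈ 0.00031888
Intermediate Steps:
O(P) = -28 (O(P) = -7*4 = -28)
d(E) = 4*E**2 (d(E) = (2*E)*(2*E) = 4*E**2)
1/d(p(O(t(-2)))) = 1/(4*(-28)**2) = 1/(4*784) = 1/3136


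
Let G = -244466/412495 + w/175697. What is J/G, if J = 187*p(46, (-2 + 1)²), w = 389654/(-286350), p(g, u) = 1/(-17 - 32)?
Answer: 388080506746151175/60267302803229207 ≈ 6.4393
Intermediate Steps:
p(g, u) = -1/49 (p(g, u) = 1/(-49) = -1/49)
w = -194827/143175 (w = 389654*(-1/286350) = -194827/143175 ≈ -1.3608)
G = -1229944955167943/2075296827519525 (G = -244466/412495 - 194827/143175/175697 = -244466*1/412495 - 194827/143175*1/175697 = -244466/412495 - 194827/25155417975 = -1229944955167943/2075296827519525 ≈ -0.59266)
J = -187/49 (J = 187*(-1/49) = -187/49 ≈ -3.8163)
J/G = -187/(49*(-1229944955167943/2075296827519525)) = -187/49*(-2075296827519525/1229944955167943) = 388080506746151175/60267302803229207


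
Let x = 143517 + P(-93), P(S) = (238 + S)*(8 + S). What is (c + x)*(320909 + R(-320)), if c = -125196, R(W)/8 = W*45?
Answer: 1233431164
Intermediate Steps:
R(W) = 360*W (R(W) = 8*(W*45) = 8*(45*W) = 360*W)
P(S) = (8 + S)*(238 + S)
x = 131192 (x = 143517 + (1904 + (-93)² + 246*(-93)) = 143517 + (1904 + 8649 - 22878) = 143517 - 12325 = 131192)
(c + x)*(320909 + R(-320)) = (-125196 + 131192)*(320909 + 360*(-320)) = 5996*(320909 - 115200) = 5996*205709 = 1233431164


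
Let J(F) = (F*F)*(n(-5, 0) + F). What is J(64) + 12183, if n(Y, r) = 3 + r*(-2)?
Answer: 286615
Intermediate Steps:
n(Y, r) = 3 - 2*r
J(F) = F²*(3 + F) (J(F) = (F*F)*((3 - 2*0) + F) = F²*((3 + 0) + F) = F²*(3 + F))
J(64) + 12183 = 64²*(3 + 64) + 12183 = 4096*67 + 12183 = 274432 + 12183 = 286615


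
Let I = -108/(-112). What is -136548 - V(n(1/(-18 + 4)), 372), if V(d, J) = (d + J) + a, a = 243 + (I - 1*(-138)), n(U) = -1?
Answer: -3844427/28 ≈ -1.3730e+5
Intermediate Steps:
I = 27/28 (I = -108*(-1/112) = 27/28 ≈ 0.96429)
a = 10695/28 (a = 243 + (27/28 - 1*(-138)) = 243 + (27/28 + 138) = 243 + 3891/28 = 10695/28 ≈ 381.96)
V(d, J) = 10695/28 + J + d (V(d, J) = (d + J) + 10695/28 = (J + d) + 10695/28 = 10695/28 + J + d)
-136548 - V(n(1/(-18 + 4)), 372) = -136548 - (10695/28 + 372 - 1) = -136548 - 1*21083/28 = -136548 - 21083/28 = -3844427/28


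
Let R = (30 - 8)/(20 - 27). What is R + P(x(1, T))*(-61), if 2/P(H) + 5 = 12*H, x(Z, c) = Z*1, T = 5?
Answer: -144/7 ≈ -20.571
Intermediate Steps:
x(Z, c) = Z
P(H) = 2/(-5 + 12*H)
R = -22/7 (R = 22/(-7) = 22*(-⅐) = -22/7 ≈ -3.1429)
R + P(x(1, T))*(-61) = -22/7 + (2/(-5 + 12*1))*(-61) = -22/7 + (2/(-5 + 12))*(-61) = -22/7 + (2/7)*(-61) = -22/7 - 122/7 = -144/7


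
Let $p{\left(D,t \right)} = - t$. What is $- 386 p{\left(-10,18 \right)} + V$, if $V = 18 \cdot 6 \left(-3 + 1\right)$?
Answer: $6732$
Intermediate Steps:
$V = -216$ ($V = 18 \cdot 6 \left(-2\right) = 18 \left(-12\right) = -216$)
$- 386 p{\left(-10,18 \right)} + V = - 386 \left(\left(-1\right) 18\right) - 216 = \left(-386\right) \left(-18\right) - 216 = 6948 - 216 = 6732$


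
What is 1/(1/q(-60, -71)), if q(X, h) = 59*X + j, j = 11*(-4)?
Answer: -3584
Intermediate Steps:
j = -44
q(X, h) = -44 + 59*X (q(X, h) = 59*X - 44 = -44 + 59*X)
1/(1/q(-60, -71)) = 1/(1/(-44 + 59*(-60))) = 1/(1/(-44 - 3540)) = 1/(1/(-3584)) = 1/(-1/3584) = -3584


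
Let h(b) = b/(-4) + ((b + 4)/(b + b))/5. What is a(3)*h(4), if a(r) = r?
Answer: -12/5 ≈ -2.4000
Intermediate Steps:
h(b) = -b/4 + (4 + b)/(10*b) (h(b) = b*(-¼) + ((4 + b)/((2*b)))*(⅕) = -b/4 + ((4 + b)*(1/(2*b)))*(⅕) = -b/4 + ((4 + b)/(2*b))*(⅕) = -b/4 + (4 + b)/(10*b))
a(3)*h(4) = 3*((1/20)*(8 - 1*4*(-2 + 5*4))/4) = 3*((1/20)*(¼)*(8 - 1*4*(-2 + 20))) = 3*((1/20)*(¼)*(8 - 1*4*18)) = 3*((1/20)*(¼)*(8 - 72)) = 3*((1/20)*(¼)*(-64)) = 3*(-⅘) = -12/5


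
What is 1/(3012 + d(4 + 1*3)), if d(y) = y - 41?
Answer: 1/2978 ≈ 0.00033580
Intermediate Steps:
d(y) = -41 + y
1/(3012 + d(4 + 1*3)) = 1/(3012 + (-41 + (4 + 1*3))) = 1/(3012 + (-41 + (4 + 3))) = 1/(3012 + (-41 + 7)) = 1/(3012 - 34) = 1/2978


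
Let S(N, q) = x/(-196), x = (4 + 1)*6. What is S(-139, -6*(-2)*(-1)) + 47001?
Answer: 4606083/98 ≈ 47001.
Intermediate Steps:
x = 30 (x = 5*6 = 30)
S(N, q) = -15/98 (S(N, q) = 30/(-196) = 30*(-1/196) = -15/98)
S(-139, -6*(-2)*(-1)) + 47001 = -15/98 + 47001 = 4606083/98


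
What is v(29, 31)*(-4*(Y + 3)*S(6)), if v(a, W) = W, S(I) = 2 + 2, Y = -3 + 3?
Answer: -1488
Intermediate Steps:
Y = 0
S(I) = 4
v(29, 31)*(-4*(Y + 3)*S(6)) = 31*(-4*(0 + 3)*4) = 31*(-12*4) = 31*(-4*12) = 31*(-48) = -1488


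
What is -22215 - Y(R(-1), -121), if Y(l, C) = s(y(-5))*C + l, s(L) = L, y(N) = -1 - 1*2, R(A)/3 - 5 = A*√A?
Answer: -22593 + 3*I ≈ -22593.0 + 3.0*I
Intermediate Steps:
R(A) = 15 + 3*A^(3/2) (R(A) = 15 + 3*(A*√A) = 15 + 3*A^(3/2))
y(N) = -3 (y(N) = -1 - 2 = -3)
Y(l, C) = l - 3*C (Y(l, C) = -3*C + l = l - 3*C)
-22215 - Y(R(-1), -121) = -22215 - ((15 + 3*(-1)^(3/2)) - 3*(-121)) = -22215 - ((15 + 3*(-I)) + 363) = -22215 - ((15 - 3*I) + 363) = -22215 - (378 - 3*I) = -22215 + (-378 + 3*I) = -22593 + 3*I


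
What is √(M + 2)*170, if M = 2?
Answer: 340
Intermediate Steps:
√(M + 2)*170 = √(2 + 2)*170 = √4*170 = 2*170 = 340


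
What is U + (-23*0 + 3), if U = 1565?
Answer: 1568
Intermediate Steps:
U + (-23*0 + 3) = 1565 + (-23*0 + 3) = 1565 + (0 + 3) = 1565 + 3 = 1568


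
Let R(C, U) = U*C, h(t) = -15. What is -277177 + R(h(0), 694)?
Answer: -287587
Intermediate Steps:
R(C, U) = C*U
-277177 + R(h(0), 694) = -277177 - 15*694 = -277177 - 10410 = -287587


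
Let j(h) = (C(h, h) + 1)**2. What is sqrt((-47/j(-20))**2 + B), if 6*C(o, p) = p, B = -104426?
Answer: I*sqrt(250547897)/49 ≈ 323.03*I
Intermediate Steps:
C(o, p) = p/6
j(h) = (1 + h/6)**2 (j(h) = (h/6 + 1)**2 = (1 + h/6)**2)
sqrt((-47/j(-20))**2 + B) = sqrt((-47*36/(6 - 20)**2)**2 - 104426) = sqrt((-47/((1/36)*(-14)**2))**2 - 104426) = sqrt((-47/((1/36)*196))**2 - 104426) = sqrt((-47/49/9)**2 - 104426) = sqrt((-47*9/49)**2 - 104426) = sqrt((-423/49)**2 - 104426) = sqrt(178929/2401 - 104426) = sqrt(-250547897/2401) = I*sqrt(250547897)/49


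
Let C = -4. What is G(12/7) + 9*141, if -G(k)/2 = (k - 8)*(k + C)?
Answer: 60773/49 ≈ 1240.3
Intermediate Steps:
G(k) = -2*(-8 + k)*(-4 + k) (G(k) = -2*(k - 8)*(k - 4) = -2*(-8 + k)*(-4 + k))
G(12/7) + 9*141 = (-64 - 2*(12/7)**2 + 24*(12/7)) + 9*141 = (-64 - 2*(12*(1/7))**2 + 24*(12*(1/7))) + 1269 = (-64 - 2*(12/7)**2 + 24*(12/7)) + 1269 = (-64 - 2*144/49 + 288/7) + 1269 = (-64 - 288/49 + 288/7) + 1269 = -1408/49 + 1269 = 60773/49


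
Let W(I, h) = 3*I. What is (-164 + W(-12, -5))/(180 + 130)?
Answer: -20/31 ≈ -0.64516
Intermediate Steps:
(-164 + W(-12, -5))/(180 + 130) = (-164 + 3*(-12))/(180 + 130) = (-164 - 36)/310 = -200*1/310 = -20/31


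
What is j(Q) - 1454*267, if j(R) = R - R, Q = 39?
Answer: -388218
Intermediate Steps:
j(R) = 0
j(Q) - 1454*267 = 0 - 1454*267 = 0 - 388218 = -388218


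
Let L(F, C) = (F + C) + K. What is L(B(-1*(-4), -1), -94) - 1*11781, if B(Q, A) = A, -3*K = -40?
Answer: -35588/3 ≈ -11863.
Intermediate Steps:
K = 40/3 (K = -1/3*(-40) = 40/3 ≈ 13.333)
L(F, C) = 40/3 + C + F (L(F, C) = (F + C) + 40/3 = (C + F) + 40/3 = 40/3 + C + F)
L(B(-1*(-4), -1), -94) - 1*11781 = (40/3 - 94 - 1) - 1*11781 = -245/3 - 11781 = -35588/3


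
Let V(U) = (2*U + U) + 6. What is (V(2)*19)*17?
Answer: 3876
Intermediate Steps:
V(U) = 6 + 3*U (V(U) = 3*U + 6 = 6 + 3*U)
(V(2)*19)*17 = ((6 + 3*2)*19)*17 = ((6 + 6)*19)*17 = (12*19)*17 = 228*17 = 3876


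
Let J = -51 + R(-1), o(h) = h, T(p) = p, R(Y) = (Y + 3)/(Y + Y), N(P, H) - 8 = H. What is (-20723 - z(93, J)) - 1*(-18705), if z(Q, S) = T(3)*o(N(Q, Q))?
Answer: -2321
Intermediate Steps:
N(P, H) = 8 + H
R(Y) = (3 + Y)/(2*Y) (R(Y) = (3 + Y)/((2*Y)) = (3 + Y)*(1/(2*Y)) = (3 + Y)/(2*Y))
J = -52 (J = -51 + (1/2)*(3 - 1)/(-1) = -51 + (1/2)*(-1)*2 = -51 - 1 = -52)
z(Q, S) = 24 + 3*Q (z(Q, S) = 3*(8 + Q) = 24 + 3*Q)
(-20723 - z(93, J)) - 1*(-18705) = (-20723 - (24 + 3*93)) - 1*(-18705) = (-20723 - (24 + 279)) + 18705 = (-20723 - 1*303) + 18705 = (-20723 - 303) + 18705 = -21026 + 18705 = -2321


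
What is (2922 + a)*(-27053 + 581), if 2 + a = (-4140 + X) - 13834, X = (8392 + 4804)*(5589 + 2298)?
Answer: -2754723916656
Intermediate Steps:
X = 104076852 (X = 13196*7887 = 104076852)
a = 104058876 (a = -2 + ((-4140 + 104076852) - 13834) = -2 + (104072712 - 13834) = -2 + 104058878 = 104058876)
(2922 + a)*(-27053 + 581) = (2922 + 104058876)*(-27053 + 581) = 104061798*(-26472) = -2754723916656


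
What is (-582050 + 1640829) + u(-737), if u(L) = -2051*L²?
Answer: -1112980840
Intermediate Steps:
(-582050 + 1640829) + u(-737) = (-582050 + 1640829) - 2051*(-737)² = 1058779 - 2051*543169 = 1058779 - 1114039619 = -1112980840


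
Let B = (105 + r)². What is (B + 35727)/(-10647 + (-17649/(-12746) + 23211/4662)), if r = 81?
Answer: -116075636061/17563509200 ≈ -6.6089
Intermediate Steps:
B = 34596 (B = (105 + 81)² = 186² = 34596)
(B + 35727)/(-10647 + (-17649/(-12746) + 23211/4662)) = (34596 + 35727)/(-10647 + (-17649/(-12746) + 23211/4662)) = 70323/(-10647 + (-17649*(-1/12746) + 23211*(1/4662))) = 70323/(-10647 + (17649/12746 + 2579/518)) = 70323/(-10647 + 10503529/1650607) = 70323/(-17563509200/1650607) = 70323*(-1650607/17563509200) = -116075636061/17563509200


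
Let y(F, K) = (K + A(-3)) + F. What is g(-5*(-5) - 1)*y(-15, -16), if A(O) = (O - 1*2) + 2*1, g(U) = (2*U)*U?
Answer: -39168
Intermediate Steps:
g(U) = 2*U²
A(O) = O (A(O) = (O - 2) + 2 = (-2 + O) + 2 = O)
y(F, K) = -3 + F + K (y(F, K) = (K - 3) + F = (-3 + K) + F = -3 + F + K)
g(-5*(-5) - 1)*y(-15, -16) = (2*(-5*(-5) - 1)²)*(-3 - 15 - 16) = (2*(25 - 1)²)*(-34) = (2*24²)*(-34) = (2*576)*(-34) = 1152*(-34) = -39168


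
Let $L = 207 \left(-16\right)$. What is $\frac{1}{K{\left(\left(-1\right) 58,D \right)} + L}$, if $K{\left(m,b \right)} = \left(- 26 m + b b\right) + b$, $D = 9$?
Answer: $- \frac{1}{1714} \approx -0.00058343$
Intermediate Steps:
$L = -3312$
$K{\left(m,b \right)} = b + b^{2} - 26 m$ ($K{\left(m,b \right)} = \left(- 26 m + b^{2}\right) + b = \left(b^{2} - 26 m\right) + b = b + b^{2} - 26 m$)
$\frac{1}{K{\left(\left(-1\right) 58,D \right)} + L} = \frac{1}{\left(9 + 9^{2} - 26 \left(\left(-1\right) 58\right)\right) - 3312} = \frac{1}{\left(9 + 81 - -1508\right) - 3312} = \frac{1}{\left(9 + 81 + 1508\right) - 3312} = \frac{1}{1598 - 3312} = \frac{1}{-1714} = - \frac{1}{1714}$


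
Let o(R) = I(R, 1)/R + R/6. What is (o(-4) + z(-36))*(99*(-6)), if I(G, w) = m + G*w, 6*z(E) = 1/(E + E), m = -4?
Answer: -6325/8 ≈ -790.63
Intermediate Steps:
z(E) = 1/(12*E) (z(E) = 1/(6*(E + E)) = 1/(6*((2*E))) = (1/(2*E))/6 = 1/(12*E))
I(G, w) = -4 + G*w
o(R) = R/6 + (-4 + R)/R (o(R) = (-4 + R*1)/R + R/6 = (-4 + R)/R + R*(1/6) = (-4 + R)/R + R/6 = R/6 + (-4 + R)/R)
(o(-4) + z(-36))*(99*(-6)) = ((1 - 4/(-4) + (1/6)*(-4)) + (1/12)/(-36))*(99*(-6)) = ((1 - 4*(-1/4) - 2/3) + (1/12)*(-1/36))*(-594) = ((1 + 1 - 2/3) - 1/432)*(-594) = (4/3 - 1/432)*(-594) = (575/432)*(-594) = -6325/8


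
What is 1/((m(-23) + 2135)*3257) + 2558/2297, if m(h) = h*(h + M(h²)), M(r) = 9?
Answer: 20470266839/18381625353 ≈ 1.1136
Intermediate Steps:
m(h) = h*(9 + h) (m(h) = h*(h + 9) = h*(9 + h))
1/((m(-23) + 2135)*3257) + 2558/2297 = 1/((-23*(9 - 23) + 2135)*3257) + 2558/2297 = (1/3257)/(-23*(-14) + 2135) + 2558*(1/2297) = (1/3257)/(322 + 2135) + 2558/2297 = (1/3257)/2457 + 2558/2297 = (1/2457)*(1/3257) + 2558/2297 = 1/8002449 + 2558/2297 = 20470266839/18381625353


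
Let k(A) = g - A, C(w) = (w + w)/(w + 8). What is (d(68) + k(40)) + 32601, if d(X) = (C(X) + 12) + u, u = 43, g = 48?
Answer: 620650/19 ≈ 32666.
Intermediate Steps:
C(w) = 2*w/(8 + w) (C(w) = (2*w)/(8 + w) = 2*w/(8 + w))
k(A) = 48 - A
d(X) = 55 + 2*X/(8 + X) (d(X) = (2*X/(8 + X) + 12) + 43 = (12 + 2*X/(8 + X)) + 43 = 55 + 2*X/(8 + X))
(d(68) + k(40)) + 32601 = ((440 + 57*68)/(8 + 68) + (48 - 1*40)) + 32601 = ((440 + 3876)/76 + (48 - 40)) + 32601 = ((1/76)*4316 + 8) + 32601 = (1079/19 + 8) + 32601 = 1231/19 + 32601 = 620650/19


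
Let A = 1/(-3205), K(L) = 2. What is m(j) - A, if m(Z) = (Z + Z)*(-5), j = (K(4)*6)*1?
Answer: -384599/3205 ≈ -120.00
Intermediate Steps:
A = -1/3205 ≈ -0.00031201
j = 12 (j = (2*6)*1 = 12*1 = 12)
m(Z) = -10*Z (m(Z) = (2*Z)*(-5) = -10*Z)
m(j) - A = -10*12 - 1*(-1/3205) = -120 + 1/3205 = -384599/3205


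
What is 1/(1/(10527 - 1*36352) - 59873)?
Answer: -25825/1546220226 ≈ -1.6702e-5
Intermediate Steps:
1/(1/(10527 - 1*36352) - 59873) = 1/(1/(10527 - 36352) - 59873) = 1/(1/(-25825) - 59873) = 1/(-1/25825 - 59873) = 1/(-1546220226/25825) = -25825/1546220226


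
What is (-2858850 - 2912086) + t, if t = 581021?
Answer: -5189915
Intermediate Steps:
(-2858850 - 2912086) + t = (-2858850 - 2912086) + 581021 = -5770936 + 581021 = -5189915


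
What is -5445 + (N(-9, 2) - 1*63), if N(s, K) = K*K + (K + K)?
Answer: -5500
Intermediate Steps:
N(s, K) = K² + 2*K
-5445 + (N(-9, 2) - 1*63) = -5445 + (2*(2 + 2) - 1*63) = -5445 + (2*4 - 63) = -5445 + (8 - 63) = -5445 - 55 = -5500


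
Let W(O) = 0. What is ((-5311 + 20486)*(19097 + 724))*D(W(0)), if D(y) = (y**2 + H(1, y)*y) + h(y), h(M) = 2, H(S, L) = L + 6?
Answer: 601567350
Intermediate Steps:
H(S, L) = 6 + L
D(y) = 2 + y**2 + y*(6 + y) (D(y) = (y**2 + (6 + y)*y) + 2 = (y**2 + y*(6 + y)) + 2 = 2 + y**2 + y*(6 + y))
((-5311 + 20486)*(19097 + 724))*D(W(0)) = ((-5311 + 20486)*(19097 + 724))*(2 + 0**2 + 0*(6 + 0)) = (15175*19821)*(2 + 0 + 0*6) = 300783675*(2 + 0 + 0) = 300783675*2 = 601567350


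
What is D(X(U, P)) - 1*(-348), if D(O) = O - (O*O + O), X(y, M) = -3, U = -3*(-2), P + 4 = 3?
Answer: 339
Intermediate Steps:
P = -1 (P = -4 + 3 = -1)
U = 6
D(O) = -O**2 (D(O) = O - (O**2 + O) = O - (O + O**2) = O + (-O - O**2) = -O**2)
D(X(U, P)) - 1*(-348) = -1*(-3)**2 - 1*(-348) = -1*9 + 348 = -9 + 348 = 339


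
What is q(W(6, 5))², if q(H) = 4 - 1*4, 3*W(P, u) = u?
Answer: 0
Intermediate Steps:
W(P, u) = u/3
q(H) = 0 (q(H) = 4 - 4 = 0)
q(W(6, 5))² = 0² = 0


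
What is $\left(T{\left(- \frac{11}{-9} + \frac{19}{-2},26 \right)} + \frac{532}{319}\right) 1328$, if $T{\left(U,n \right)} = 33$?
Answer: $\frac{14686352}{319} \approx 46039.0$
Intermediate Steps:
$\left(T{\left(- \frac{11}{-9} + \frac{19}{-2},26 \right)} + \frac{532}{319}\right) 1328 = \left(33 + \frac{532}{319}\right) 1328 = \frac{11059}{319} \cdot 1328 = \frac{14686352}{319}$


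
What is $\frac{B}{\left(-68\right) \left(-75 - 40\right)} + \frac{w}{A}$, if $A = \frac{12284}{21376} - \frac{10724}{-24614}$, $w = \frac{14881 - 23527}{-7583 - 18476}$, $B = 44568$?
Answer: $\frac{5376864916862}{892037888575} \approx 6.0276$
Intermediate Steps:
$w = \frac{786}{2369}$ ($w = - \frac{8646}{-26059} = \left(-8646\right) \left(- \frac{1}{26059}\right) = \frac{786}{2369} \approx 0.33179$)
$A = \frac{66449325}{65768608}$ ($A = 12284 \cdot \frac{1}{21376} - - \frac{5362}{12307} = \frac{3071}{5344} + \frac{5362}{12307} = \frac{66449325}{65768608} \approx 1.0103$)
$\frac{B}{\left(-68\right) \left(-75 - 40\right)} + \frac{w}{A} = \frac{44568}{\left(-68\right) \left(-75 - 40\right)} + \frac{786}{2369 \cdot \frac{66449325}{65768608}} = \frac{44568}{\left(-68\right) \left(-115\right)} + \frac{786}{2369} \cdot \frac{65768608}{66449325} = \frac{44568}{7820} + \frac{17231375296}{52472816975} = 44568 \cdot \frac{1}{7820} + \frac{17231375296}{52472816975} = \frac{11142}{1955} + \frac{17231375296}{52472816975} = \frac{5376864916862}{892037888575}$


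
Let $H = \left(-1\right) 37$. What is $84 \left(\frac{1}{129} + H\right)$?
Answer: $- \frac{133616}{43} \approx -3107.3$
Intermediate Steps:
$H = -37$
$84 \left(\frac{1}{129} + H\right) = 84 \left(\frac{1}{129} - 37\right) = 84 \left(- \frac{4772}{129}\right) = - \frac{133616}{43}$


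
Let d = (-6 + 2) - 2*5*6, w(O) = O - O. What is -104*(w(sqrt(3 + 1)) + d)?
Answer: 6656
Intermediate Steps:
w(O) = 0
d = -64 (d = -4 - 10*6 = -4 - 60 = -64)
-104*(w(sqrt(3 + 1)) + d) = -104*(0 - 64) = -104*(-64) = 6656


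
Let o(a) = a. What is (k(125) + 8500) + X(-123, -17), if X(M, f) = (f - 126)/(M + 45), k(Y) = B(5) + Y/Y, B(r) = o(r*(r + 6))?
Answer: 51347/6 ≈ 8557.8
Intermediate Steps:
B(r) = r*(6 + r) (B(r) = r*(r + 6) = r*(6 + r))
k(Y) = 56 (k(Y) = 5*(6 + 5) + Y/Y = 5*11 + 1 = 55 + 1 = 56)
X(M, f) = (-126 + f)/(45 + M)
(k(125) + 8500) + X(-123, -17) = (56 + 8500) + (-126 - 17)/(45 - 123) = 8556 - 143/(-78) = 8556 - 1/78*(-143) = 8556 + 11/6 = 51347/6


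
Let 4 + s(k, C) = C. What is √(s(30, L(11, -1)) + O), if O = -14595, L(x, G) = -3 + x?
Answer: I*√14591 ≈ 120.79*I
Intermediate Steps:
s(k, C) = -4 + C
√(s(30, L(11, -1)) + O) = √((-4 + (-3 + 11)) - 14595) = √((-4 + 8) - 14595) = √(4 - 14595) = √(-14591) = I*√14591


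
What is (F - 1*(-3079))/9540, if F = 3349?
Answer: 1607/2385 ≈ 0.67379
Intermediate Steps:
(F - 1*(-3079))/9540 = (3349 - 1*(-3079))/9540 = (3349 + 3079)*(1/9540) = 6428*(1/9540) = 1607/2385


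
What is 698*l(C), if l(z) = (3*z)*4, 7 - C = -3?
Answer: 83760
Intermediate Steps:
C = 10 (C = 7 - 1*(-3) = 7 + 3 = 10)
l(z) = 12*z
698*l(C) = 698*(12*10) = 698*120 = 83760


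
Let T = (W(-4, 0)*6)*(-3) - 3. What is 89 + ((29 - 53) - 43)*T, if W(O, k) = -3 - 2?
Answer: -5740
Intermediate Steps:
W(O, k) = -5
T = 87 (T = -5*6*(-3) - 3 = -30*(-3) - 3 = 90 - 3 = 87)
89 + ((29 - 53) - 43)*T = 89 + ((29 - 53) - 43)*87 = 89 + (-24 - 43)*87 = 89 - 67*87 = 89 - 5829 = -5740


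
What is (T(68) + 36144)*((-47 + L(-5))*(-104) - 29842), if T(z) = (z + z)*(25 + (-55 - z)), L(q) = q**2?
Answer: -628672064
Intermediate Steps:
T(z) = 2*z*(-30 - z) (T(z) = (2*z)*(-30 - z) = 2*z*(-30 - z))
(T(68) + 36144)*((-47 + L(-5))*(-104) - 29842) = (-2*68*(30 + 68) + 36144)*((-47 + (-5)**2)*(-104) - 29842) = (-2*68*98 + 36144)*((-47 + 25)*(-104) - 29842) = (-13328 + 36144)*(-22*(-104) - 29842) = 22816*(2288 - 29842) = 22816*(-27554) = -628672064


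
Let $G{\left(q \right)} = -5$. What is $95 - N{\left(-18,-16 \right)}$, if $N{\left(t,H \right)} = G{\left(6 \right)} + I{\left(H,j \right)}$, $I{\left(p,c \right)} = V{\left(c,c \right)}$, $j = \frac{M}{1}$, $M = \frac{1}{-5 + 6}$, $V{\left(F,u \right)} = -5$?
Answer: $105$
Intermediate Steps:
$M = 1$ ($M = 1^{-1} = 1$)
$j = 1$ ($j = 1 \cdot 1^{-1} = 1 \cdot 1 = 1$)
$I{\left(p,c \right)} = -5$
$N{\left(t,H \right)} = -10$ ($N{\left(t,H \right)} = -5 - 5 = -10$)
$95 - N{\left(-18,-16 \right)} = 95 - -10 = 95 + 10 = 105$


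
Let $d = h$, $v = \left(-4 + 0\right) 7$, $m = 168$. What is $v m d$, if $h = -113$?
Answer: $531552$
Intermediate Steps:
$v = -28$ ($v = \left(-4\right) 7 = -28$)
$d = -113$
$v m d = \left(-28\right) 168 \left(-113\right) = \left(-4704\right) \left(-113\right) = 531552$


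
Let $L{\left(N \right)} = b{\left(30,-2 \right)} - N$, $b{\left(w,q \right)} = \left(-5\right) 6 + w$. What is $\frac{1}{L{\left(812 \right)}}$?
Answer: $- \frac{1}{812} \approx -0.0012315$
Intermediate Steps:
$b{\left(w,q \right)} = -30 + w$
$L{\left(N \right)} = - N$ ($L{\left(N \right)} = \left(-30 + 30\right) - N = 0 - N = - N$)
$\frac{1}{L{\left(812 \right)}} = \frac{1}{\left(-1\right) 812} = \frac{1}{-812} = - \frac{1}{812}$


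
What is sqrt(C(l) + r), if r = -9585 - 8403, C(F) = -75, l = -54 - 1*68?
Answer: 9*I*sqrt(223) ≈ 134.4*I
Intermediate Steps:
l = -122 (l = -54 - 68 = -122)
r = -17988
sqrt(C(l) + r) = sqrt(-75 - 17988) = sqrt(-18063) = 9*I*sqrt(223)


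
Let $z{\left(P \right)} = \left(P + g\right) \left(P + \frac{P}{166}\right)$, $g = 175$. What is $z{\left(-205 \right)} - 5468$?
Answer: $\frac{59681}{83} \approx 719.05$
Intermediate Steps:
$z{\left(P \right)} = \frac{167 P \left(175 + P\right)}{166}$ ($z{\left(P \right)} = \left(P + 175\right) \left(P + \frac{P}{166}\right) = \left(175 + P\right) \left(P + P \frac{1}{166}\right) = \left(175 + P\right) \left(P + \frac{P}{166}\right) = \left(175 + P\right) \frac{167 P}{166} = \frac{167 P \left(175 + P\right)}{166}$)
$z{\left(-205 \right)} - 5468 = \frac{167}{166} \left(-205\right) \left(175 - 205\right) - 5468 = \frac{167}{166} \left(-205\right) \left(-30\right) - 5468 = \frac{513525}{83} - 5468 = \frac{59681}{83}$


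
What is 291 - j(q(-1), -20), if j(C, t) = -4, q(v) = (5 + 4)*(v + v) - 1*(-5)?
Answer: 295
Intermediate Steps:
q(v) = 5 + 18*v (q(v) = 9*(2*v) + 5 = 18*v + 5 = 5 + 18*v)
291 - j(q(-1), -20) = 291 - 1*(-4) = 291 + 4 = 295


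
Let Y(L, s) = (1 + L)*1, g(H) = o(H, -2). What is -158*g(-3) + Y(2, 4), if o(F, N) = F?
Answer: 477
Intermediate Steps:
g(H) = H
Y(L, s) = 1 + L
-158*g(-3) + Y(2, 4) = -158*(-3) + (1 + 2) = 474 + 3 = 477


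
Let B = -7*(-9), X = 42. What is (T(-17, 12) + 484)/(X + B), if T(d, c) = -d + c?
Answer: 171/35 ≈ 4.8857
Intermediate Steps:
B = 63
T(d, c) = c - d
(T(-17, 12) + 484)/(X + B) = ((12 - 1*(-17)) + 484)/(42 + 63) = ((12 + 17) + 484)/105 = (29 + 484)*(1/105) = 513*(1/105) = 171/35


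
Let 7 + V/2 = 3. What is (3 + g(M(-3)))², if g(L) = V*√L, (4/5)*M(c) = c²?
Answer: 729 - 72*√5 ≈ 568.00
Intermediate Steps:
V = -8 (V = -14 + 2*3 = -14 + 6 = -8)
M(c) = 5*c²/4
g(L) = -8*√L
(3 + g(M(-3)))² = (3 - 8*3*√5/2)² = (3 - 12*√5)²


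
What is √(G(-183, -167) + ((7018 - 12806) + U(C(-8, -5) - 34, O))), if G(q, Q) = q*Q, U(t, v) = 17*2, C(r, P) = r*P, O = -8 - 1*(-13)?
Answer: √24807 ≈ 157.50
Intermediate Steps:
O = 5 (O = -8 + 13 = 5)
C(r, P) = P*r
U(t, v) = 34
G(q, Q) = Q*q
√(G(-183, -167) + ((7018 - 12806) + U(C(-8, -5) - 34, O))) = √(-167*(-183) + ((7018 - 12806) + 34)) = √(30561 + (-5788 + 34)) = √(30561 - 5754) = √24807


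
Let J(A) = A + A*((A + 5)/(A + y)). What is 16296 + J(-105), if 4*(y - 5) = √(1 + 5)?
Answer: 1286831427/79997 - 21000*√6/79997 ≈ 16085.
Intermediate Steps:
y = 5 + √6/4 (y = 5 + √(1 + 5)/4 = 5 + √6/4 ≈ 5.6124)
J(A) = A + A*(5 + A)/(5 + A + √6/4) (J(A) = A + A*((A + 5)/(A + (5 + √6/4))) = A + A*((5 + A)/(5 + A + √6/4)) = A + A*(5 + A)/(5 + A + √6/4))
16296 + J(-105) = 16296 - 105*(40 + √6 + 8*(-105))/(20 + √6 + 4*(-105)) = 16296 - 105*(40 + √6 - 840)/(20 + √6 - 420) = 16296 - 105*(-800 + √6)/(-400 + √6)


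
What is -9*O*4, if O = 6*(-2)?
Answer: 432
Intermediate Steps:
O = -12
-9*O*4 = -9*(-12)*4 = 108*4 = 432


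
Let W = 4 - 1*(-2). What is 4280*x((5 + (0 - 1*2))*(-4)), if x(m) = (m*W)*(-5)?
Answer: 1540800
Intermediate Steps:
W = 6 (W = 4 + 2 = 6)
x(m) = -30*m (x(m) = (m*6)*(-5) = (6*m)*(-5) = -30*m)
4280*x((5 + (0 - 1*2))*(-4)) = 4280*(-30*(5 + (0 - 1*2))*(-4)) = 4280*(-30*(5 + (0 - 2))*(-4)) = 4280*(-30*(5 - 2)*(-4)) = 4280*(-90*(-4)) = 4280*(-30*(-12)) = 4280*360 = 1540800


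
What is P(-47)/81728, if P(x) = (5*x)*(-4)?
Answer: 235/20432 ≈ 0.011502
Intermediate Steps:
P(x) = -20*x
P(-47)/81728 = -20*(-47)/81728 = 940*(1/81728) = 235/20432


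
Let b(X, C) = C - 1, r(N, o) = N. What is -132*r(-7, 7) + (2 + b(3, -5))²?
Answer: 940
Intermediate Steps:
b(X, C) = -1 + C
-132*r(-7, 7) + (2 + b(3, -5))² = -132*(-7) + (2 + (-1 - 5))² = 924 + (2 - 6)² = 924 + (-4)² = 924 + 16 = 940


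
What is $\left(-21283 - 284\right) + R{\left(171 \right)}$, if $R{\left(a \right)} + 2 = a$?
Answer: $-21398$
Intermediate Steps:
$R{\left(a \right)} = -2 + a$
$\left(-21283 - 284\right) + R{\left(171 \right)} = \left(-21283 - 284\right) + \left(-2 + 171\right) = \left(-21283 - 284\right) + 169 = -21567 + 169 = -21398$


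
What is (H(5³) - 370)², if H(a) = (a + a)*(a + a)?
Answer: 3860136900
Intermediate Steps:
H(a) = 4*a² (H(a) = (2*a)*(2*a) = 4*a²)
(H(5³) - 370)² = (4*(5³)² - 370)² = (4*125² - 370)² = (4*15625 - 370)² = (62500 - 370)² = 62130² = 3860136900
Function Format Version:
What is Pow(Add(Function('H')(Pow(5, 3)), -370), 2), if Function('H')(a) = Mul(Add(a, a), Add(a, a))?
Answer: 3860136900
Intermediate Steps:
Function('H')(a) = Mul(4, Pow(a, 2)) (Function('H')(a) = Mul(Mul(2, a), Mul(2, a)) = Mul(4, Pow(a, 2)))
Pow(Add(Function('H')(Pow(5, 3)), -370), 2) = Pow(Add(Mul(4, Pow(Pow(5, 3), 2)), -370), 2) = Pow(Add(Mul(4, Pow(125, 2)), -370), 2) = Pow(Add(Mul(4, 15625), -370), 2) = Pow(Add(62500, -370), 2) = Pow(62130, 2) = 3860136900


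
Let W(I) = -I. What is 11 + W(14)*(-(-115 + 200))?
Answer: 1201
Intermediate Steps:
11 + W(14)*(-(-115 + 200)) = 11 + (-1*14)*(-(-115 + 200)) = 11 - (-14)*85 = 11 - 14*(-85) = 11 + 1190 = 1201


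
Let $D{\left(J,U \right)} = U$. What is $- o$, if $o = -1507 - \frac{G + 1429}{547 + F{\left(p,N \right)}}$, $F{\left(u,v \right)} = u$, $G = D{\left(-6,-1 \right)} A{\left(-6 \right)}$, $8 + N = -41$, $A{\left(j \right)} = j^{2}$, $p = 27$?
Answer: $\frac{123773}{82} \approx 1509.4$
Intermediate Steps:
$N = -49$ ($N = -8 - 41 = -49$)
$G = -36$ ($G = - \left(-6\right)^{2} = \left(-1\right) 36 = -36$)
$o = - \frac{123773}{82}$ ($o = -1507 - \frac{-36 + 1429}{547 + 27} = -1507 - \frac{1393}{574} = -1507 - 1393 \cdot \frac{1}{574} = -1507 - \frac{199}{82} = - \frac{123773}{82} \approx -1509.4$)
$- o = \left(-1\right) \left(- \frac{123773}{82}\right) = \frac{123773}{82}$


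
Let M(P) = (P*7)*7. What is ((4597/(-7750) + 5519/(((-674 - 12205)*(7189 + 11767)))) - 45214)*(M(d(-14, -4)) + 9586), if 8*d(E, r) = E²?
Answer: -34176371907545664361/70075593000 ≈ -4.8771e+8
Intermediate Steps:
d(E, r) = E²/8
M(P) = 49*P (M(P) = (7*P)*7 = 49*P)
((4597/(-7750) + 5519/(((-674 - 12205)*(7189 + 11767)))) - 45214)*(M(d(-14, -4)) + 9586) = ((4597/(-7750) + 5519/(((-674 - 12205)*(7189 + 11767)))) - 45214)*(49*((⅛)*(-14)²) + 9586) = ((4597*(-1/7750) + 5519/((-12879*18956))) - 45214)*(49*((⅛)*196) + 9586) = ((-4597/7750 + 5519/(-244134324)) - 45214)*(49*(49/2) + 9586) = ((-4597/7750 + 5519*(-1/244134324)) - 45214)*(2401/2 + 9586) = ((-4597/7750 - 5519/244134324) - 45214)*(21573/2) = (-561164129839/946020505500 - 45214)*(21573/2) = -42773932299806839/946020505500*21573/2 = -34176371907545664361/70075593000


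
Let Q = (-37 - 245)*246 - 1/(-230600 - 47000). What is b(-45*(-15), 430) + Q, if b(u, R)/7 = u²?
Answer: 866112832801/277600 ≈ 3.1200e+6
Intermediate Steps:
b(u, R) = 7*u²
Q = -19257667199/277600 (Q = -282*246 - 1/(-277600) = -69372 - 1*(-1/277600) = -69372 + 1/277600 = -19257667199/277600 ≈ -69372.)
b(-45*(-15), 430) + Q = 7*(-45*(-15))² - 19257667199/277600 = 7*675² - 19257667199/277600 = 7*455625 - 19257667199/277600 = 3189375 - 19257667199/277600 = 866112832801/277600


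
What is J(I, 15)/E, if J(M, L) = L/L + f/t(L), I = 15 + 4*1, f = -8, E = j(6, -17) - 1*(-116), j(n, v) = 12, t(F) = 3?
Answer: -5/384 ≈ -0.013021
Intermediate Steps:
E = 128 (E = 12 - 1*(-116) = 12 + 116 = 128)
I = 19 (I = 15 + 4 = 19)
J(M, L) = -5/3 (J(M, L) = L/L - 8/3 = 1 - 8*⅓ = 1 - 8/3 = -5/3)
J(I, 15)/E = -5/3/128 = -5/3*1/128 = -5/384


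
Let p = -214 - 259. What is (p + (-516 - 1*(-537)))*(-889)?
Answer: 401828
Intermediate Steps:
p = -473
(p + (-516 - 1*(-537)))*(-889) = (-473 + (-516 - 1*(-537)))*(-889) = (-473 + (-516 + 537))*(-889) = (-473 + 21)*(-889) = -452*(-889) = 401828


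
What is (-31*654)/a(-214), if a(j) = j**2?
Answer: -10137/22898 ≈ -0.44270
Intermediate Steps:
(-31*654)/a(-214) = (-31*654)/((-214)**2) = -20274/45796 = -20274*1/45796 = -10137/22898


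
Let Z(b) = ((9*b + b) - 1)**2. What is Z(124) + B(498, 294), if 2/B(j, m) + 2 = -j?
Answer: 383780249/250 ≈ 1.5351e+6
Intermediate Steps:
Z(b) = (-1 + 10*b)**2 (Z(b) = (10*b - 1)**2 = (-1 + 10*b)**2)
B(j, m) = 2/(-2 - j)
Z(124) + B(498, 294) = (-1 + 10*124)**2 - 2/(2 + 498) = (-1 + 1240)**2 - 2/500 = 1239**2 - 2*1/500 = 1535121 - 1/250 = 383780249/250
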